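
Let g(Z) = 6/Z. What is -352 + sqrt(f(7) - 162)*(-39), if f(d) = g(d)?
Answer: -352 - 78*I*sqrt(1974)/7 ≈ -352.0 - 495.07*I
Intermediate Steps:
f(d) = 6/d
-352 + sqrt(f(7) - 162)*(-39) = -352 + sqrt(6/7 - 162)*(-39) = -352 + sqrt(-1128/7)*(-39) = -352 + (2*I*sqrt(1974)/7)*(-39) = -352 - 78*I*sqrt(1974)/7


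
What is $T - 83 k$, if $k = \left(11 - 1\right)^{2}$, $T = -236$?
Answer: $-8536$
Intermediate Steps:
$k = 100$ ($k = 10^{2} = 100$)
$T - 83 k = -236 - 8300 = -8536$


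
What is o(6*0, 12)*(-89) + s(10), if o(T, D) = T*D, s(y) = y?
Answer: 10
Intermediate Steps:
o(T, D) = D*T
o(6*0, 12)*(-89) + s(10) = (12*(6*0))*(-89) + 10 = (12*0)*(-89) + 10 = 0*(-89) + 10 = 0 + 10 = 10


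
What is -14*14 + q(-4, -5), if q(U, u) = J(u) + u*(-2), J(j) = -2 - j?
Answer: -183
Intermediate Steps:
q(U, u) = -2 - 3*u (q(U, u) = (-2 - u) + u*(-2) = (-2 - u) - 2*u = -2 - 3*u)
-14*14 + q(-4, -5) = -14*14 + (-2 - 3*(-5)) = -196 + (-2 + 15) = -196 + 13 = -183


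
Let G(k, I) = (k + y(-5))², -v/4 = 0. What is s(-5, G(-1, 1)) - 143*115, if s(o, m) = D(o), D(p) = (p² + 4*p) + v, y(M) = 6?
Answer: -16440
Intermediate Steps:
v = 0 (v = -4*0 = 0)
G(k, I) = (6 + k)² (G(k, I) = (k + 6)² = (6 + k)²)
D(p) = p² + 4*p (D(p) = (p² + 4*p) + 0 = p² + 4*p)
s(o, m) = o*(4 + o)
s(-5, G(-1, 1)) - 143*115 = -5*(4 - 5) - 143*115 = -5*(-1) - 16445 = 5 - 16445 = -16440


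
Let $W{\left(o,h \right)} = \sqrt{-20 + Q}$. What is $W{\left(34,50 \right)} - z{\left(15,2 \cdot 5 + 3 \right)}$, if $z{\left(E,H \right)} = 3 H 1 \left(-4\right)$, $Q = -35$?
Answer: $156 + i \sqrt{55} \approx 156.0 + 7.4162 i$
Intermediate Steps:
$z{\left(E,H \right)} = - 12 H$ ($z{\left(E,H \right)} = 3 H \left(-4\right) = - 12 H$)
$W{\left(o,h \right)} = i \sqrt{55}$ ($W{\left(o,h \right)} = \sqrt{-20 - 35} = \sqrt{-55} = i \sqrt{55}$)
$W{\left(34,50 \right)} - z{\left(15,2 \cdot 5 + 3 \right)} = i \sqrt{55} - - 12 \left(2 \cdot 5 + 3\right) = i \sqrt{55} - - 12 \left(10 + 3\right) = i \sqrt{55} - \left(-12\right) 13 = i \sqrt{55} - -156 = i \sqrt{55} + 156 = 156 + i \sqrt{55}$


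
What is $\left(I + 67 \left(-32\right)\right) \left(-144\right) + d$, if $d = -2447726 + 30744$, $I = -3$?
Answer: $-2107814$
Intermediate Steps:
$d = -2416982$
$\left(I + 67 \left(-32\right)\right) \left(-144\right) + d = \left(-3 + 67 \left(-32\right)\right) \left(-144\right) - 2416982 = \left(-3 - 2144\right) \left(-144\right) - 2416982 = \left(-2147\right) \left(-144\right) - 2416982 = 309168 - 2416982 = -2107814$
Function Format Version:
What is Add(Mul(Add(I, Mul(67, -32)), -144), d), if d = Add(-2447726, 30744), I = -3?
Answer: -2107814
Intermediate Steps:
d = -2416982
Add(Mul(Add(I, Mul(67, -32)), -144), d) = Add(Mul(Add(-3, Mul(67, -32)), -144), -2416982) = Add(Mul(Add(-3, -2144), -144), -2416982) = Add(Mul(-2147, -144), -2416982) = Add(309168, -2416982) = -2107814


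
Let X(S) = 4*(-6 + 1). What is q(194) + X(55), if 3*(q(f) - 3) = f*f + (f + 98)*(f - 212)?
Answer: 32329/3 ≈ 10776.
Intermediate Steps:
X(S) = -20 (X(S) = 4*(-5) = -20)
q(f) = 3 + f**2/3 + (-212 + f)*(98 + f)/3 (q(f) = 3 + (f*f + (f + 98)*(f - 212))/3 = 3 + (f**2 + (98 + f)*(-212 + f))/3 = 3 + (f**2 + (-212 + f)*(98 + f))/3 = 3 + (f**2/3 + (-212 + f)*(98 + f)/3) = 3 + f**2/3 + (-212 + f)*(98 + f)/3)
q(194) + X(55) = (-20767/3 - 38*194 + (2/3)*194**2) - 20 = (-20767/3 - 7372 + (2/3)*37636) - 20 = (-20767/3 - 7372 + 75272/3) - 20 = 32389/3 - 20 = 32329/3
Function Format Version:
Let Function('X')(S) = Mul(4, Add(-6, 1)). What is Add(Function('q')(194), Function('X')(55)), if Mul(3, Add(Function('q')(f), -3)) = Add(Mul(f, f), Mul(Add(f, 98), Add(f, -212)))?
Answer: Rational(32329, 3) ≈ 10776.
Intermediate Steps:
Function('X')(S) = -20 (Function('X')(S) = Mul(4, -5) = -20)
Function('q')(f) = Add(3, Mul(Rational(1, 3), Pow(f, 2)), Mul(Rational(1, 3), Add(-212, f), Add(98, f))) (Function('q')(f) = Add(3, Mul(Rational(1, 3), Add(Mul(f, f), Mul(Add(f, 98), Add(f, -212))))) = Add(3, Mul(Rational(1, 3), Add(Pow(f, 2), Mul(Add(98, f), Add(-212, f))))) = Add(3, Mul(Rational(1, 3), Add(Pow(f, 2), Mul(Add(-212, f), Add(98, f))))) = Add(3, Add(Mul(Rational(1, 3), Pow(f, 2)), Mul(Rational(1, 3), Add(-212, f), Add(98, f)))) = Add(3, Mul(Rational(1, 3), Pow(f, 2)), Mul(Rational(1, 3), Add(-212, f), Add(98, f))))
Add(Function('q')(194), Function('X')(55)) = Add(Add(Rational(-20767, 3), Mul(-38, 194), Mul(Rational(2, 3), Pow(194, 2))), -20) = Add(Add(Rational(-20767, 3), -7372, Mul(Rational(2, 3), 37636)), -20) = Add(Add(Rational(-20767, 3), -7372, Rational(75272, 3)), -20) = Add(Rational(32389, 3), -20) = Rational(32329, 3)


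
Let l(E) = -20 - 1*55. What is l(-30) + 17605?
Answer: 17530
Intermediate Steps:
l(E) = -75 (l(E) = -20 - 55 = -75)
l(-30) + 17605 = -75 + 17605 = 17530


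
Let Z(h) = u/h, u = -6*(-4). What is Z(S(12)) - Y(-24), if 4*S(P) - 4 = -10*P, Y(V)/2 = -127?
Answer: 7342/29 ≈ 253.17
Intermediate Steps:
Y(V) = -254 (Y(V) = 2*(-127) = -254)
S(P) = 1 - 5*P/2 (S(P) = 1 + (-10*P)/4 = 1 - 5*P/2)
u = 24
Z(h) = 24/h
Z(S(12)) - Y(-24) = 24/(1 - 5/2*12) - 1*(-254) = 24/(1 - 30) + 254 = 24/(-29) + 254 = 24*(-1/29) + 254 = -24/29 + 254 = 7342/29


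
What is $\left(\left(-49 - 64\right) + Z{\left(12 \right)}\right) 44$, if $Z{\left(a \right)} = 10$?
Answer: $-4532$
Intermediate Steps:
$\left(\left(-49 - 64\right) + Z{\left(12 \right)}\right) 44 = \left(\left(-49 - 64\right) + 10\right) 44 = \left(-113 + 10\right) 44 = \left(-103\right) 44 = -4532$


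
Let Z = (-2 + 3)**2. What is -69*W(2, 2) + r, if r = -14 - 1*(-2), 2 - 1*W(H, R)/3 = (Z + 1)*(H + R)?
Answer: 1230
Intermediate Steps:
Z = 1 (Z = 1**2 = 1)
W(H, R) = 6 - 6*H - 6*R (W(H, R) = 6 - 3*(1 + 1)*(H + R) = 6 - 6*(H + R) = 6 - 3*(2*H + 2*R) = 6 + (-6*H - 6*R) = 6 - 6*H - 6*R)
r = -12 (r = -14 + 2 = -12)
-69*W(2, 2) + r = -69*(6 - 6*2 - 6*2) - 12 = -69*(6 - 12 - 12) - 12 = -69*(-18) - 12 = 1242 - 12 = 1230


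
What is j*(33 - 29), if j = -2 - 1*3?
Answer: -20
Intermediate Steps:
j = -5 (j = -2 - 3 = -5)
j*(33 - 29) = -5*(33 - 29) = -5*4 = -20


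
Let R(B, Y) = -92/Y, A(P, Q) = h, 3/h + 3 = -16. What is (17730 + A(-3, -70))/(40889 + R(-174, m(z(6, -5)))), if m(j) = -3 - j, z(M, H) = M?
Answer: 3031803/6993767 ≈ 0.43350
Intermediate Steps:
h = -3/19 (h = 3/(-3 - 16) = 3/(-19) = 3*(-1/19) = -3/19 ≈ -0.15789)
A(P, Q) = -3/19
(17730 + A(-3, -70))/(40889 + R(-174, m(z(6, -5)))) = (17730 - 3/19)/(40889 - 92/(-3 - 1*6)) = 336867/(19*(40889 - 92/(-3 - 6))) = 336867/(19*(40889 - 92/(-9))) = 336867/(19*(40889 - 92*(-⅑))) = 336867/(19*(40889 + 92/9)) = 336867/(19*(368093/9)) = (336867/19)*(9/368093) = 3031803/6993767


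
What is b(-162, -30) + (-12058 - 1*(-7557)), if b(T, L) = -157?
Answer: -4658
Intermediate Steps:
b(-162, -30) + (-12058 - 1*(-7557)) = -157 + (-12058 - 1*(-7557)) = -157 + (-12058 + 7557) = -157 - 4501 = -4658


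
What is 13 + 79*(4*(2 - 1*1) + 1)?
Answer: 408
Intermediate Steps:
13 + 79*(4*(2 - 1*1) + 1) = 13 + 79*(4*(2 - 1) + 1) = 13 + 79*(4*1 + 1) = 13 + 79*(4 + 1) = 13 + 79*5 = 13 + 395 = 408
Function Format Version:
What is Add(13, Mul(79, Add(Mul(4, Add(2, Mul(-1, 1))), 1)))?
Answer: 408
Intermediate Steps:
Add(13, Mul(79, Add(Mul(4, Add(2, Mul(-1, 1))), 1))) = Add(13, Mul(79, Add(Mul(4, Add(2, -1)), 1))) = Add(13, Mul(79, Add(Mul(4, 1), 1))) = Add(13, Mul(79, Add(4, 1))) = Add(13, Mul(79, 5)) = Add(13, 395) = 408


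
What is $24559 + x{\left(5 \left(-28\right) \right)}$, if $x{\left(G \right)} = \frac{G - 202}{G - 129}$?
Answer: $\frac{6606713}{269} \approx 24560.0$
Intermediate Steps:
$x{\left(G \right)} = \frac{-202 + G}{-129 + G}$
$24559 + x{\left(5 \left(-28\right) \right)} = 24559 + \frac{-202 + 5 \left(-28\right)}{-129 + 5 \left(-28\right)} = 24559 + \frac{-202 - 140}{-129 - 140} = 24559 + \frac{1}{-269} \left(-342\right) = 24559 - - \frac{342}{269} = 24559 + \frac{342}{269} = \frac{6606713}{269}$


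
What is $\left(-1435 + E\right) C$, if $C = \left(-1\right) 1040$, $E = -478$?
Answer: $1989520$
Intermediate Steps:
$C = -1040$
$\left(-1435 + E\right) C = \left(-1435 - 478\right) \left(-1040\right) = \left(-1913\right) \left(-1040\right) = 1989520$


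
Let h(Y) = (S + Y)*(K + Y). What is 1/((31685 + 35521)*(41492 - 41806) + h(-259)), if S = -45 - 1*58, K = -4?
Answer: -1/21007478 ≈ -4.7602e-8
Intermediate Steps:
S = -103 (S = -45 - 58 = -103)
h(Y) = (-103 + Y)*(-4 + Y)
1/((31685 + 35521)*(41492 - 41806) + h(-259)) = 1/((31685 + 35521)*(41492 - 41806) + (412 + (-259)² - 107*(-259))) = 1/(67206*(-314) + (412 + 67081 + 27713)) = 1/(-21102684 + 95206) = 1/(-21007478) = -1/21007478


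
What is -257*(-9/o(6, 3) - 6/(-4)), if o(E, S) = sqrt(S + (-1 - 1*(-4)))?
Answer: -771/2 + 771*sqrt(6)/2 ≈ 558.78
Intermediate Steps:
o(E, S) = sqrt(3 + S) (o(E, S) = sqrt(S + (-1 + 4)) = sqrt(S + 3) = sqrt(3 + S))
-257*(-9/o(6, 3) - 6/(-4)) = -257*(-9/sqrt(3 + 3) - 6/(-4)) = -257*(-9*sqrt(6)/6 - 6*(-1/4)) = -257*(-3*sqrt(6)/2 + 3/2) = -257*(3/2 - 3*sqrt(6)/2) = -771/2 + 771*sqrt(6)/2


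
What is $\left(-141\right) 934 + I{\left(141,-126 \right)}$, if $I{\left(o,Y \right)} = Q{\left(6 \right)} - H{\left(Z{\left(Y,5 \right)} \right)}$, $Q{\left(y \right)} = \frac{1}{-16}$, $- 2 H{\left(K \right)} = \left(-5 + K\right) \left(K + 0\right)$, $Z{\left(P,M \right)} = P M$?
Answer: $\frac{1093295}{16} \approx 68331.0$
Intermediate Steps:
$Z{\left(P,M \right)} = M P$
$H{\left(K \right)} = - \frac{K \left(-5 + K\right)}{2}$ ($H{\left(K \right)} = - \frac{\left(-5 + K\right) \left(K + 0\right)}{2} = - \frac{\left(-5 + K\right) K}{2} = - \frac{K \left(-5 + K\right)}{2}$)
$Q{\left(y \right)} = - \frac{1}{16}$
$I{\left(o,Y \right)} = - \frac{1}{16} - \frac{5 Y \left(5 - 5 Y\right)}{2}$
$\left(-141\right) 934 + I{\left(141,-126 \right)} = \left(-141\right) 934 - \left(\frac{1}{16} + 1575 \left(-1 - 126\right)\right) = -131694 - \left(\frac{1}{16} + 1575 \left(-127\right)\right) = -131694 + \left(- \frac{1}{16} + 200025\right) = -131694 + \frac{3200399}{16} = \frac{1093295}{16}$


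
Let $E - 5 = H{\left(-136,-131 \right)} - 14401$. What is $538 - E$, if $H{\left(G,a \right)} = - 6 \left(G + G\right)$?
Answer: $13302$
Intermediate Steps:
$H{\left(G,a \right)} = - 12 G$ ($H{\left(G,a \right)} = - 6 \cdot 2 G = - 12 G$)
$E = -12764$ ($E = 5 - 12769 = -12764$)
$538 - E = 538 - -12764 = 538 + 12764 = 13302$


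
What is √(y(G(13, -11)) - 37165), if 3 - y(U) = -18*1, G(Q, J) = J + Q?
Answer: 2*I*√9286 ≈ 192.73*I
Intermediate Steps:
y(U) = 21 (y(U) = 3 - (-18) = 3 - 1*(-18) = 3 + 18 = 21)
√(y(G(13, -11)) - 37165) = √(21 - 37165) = √(-37144) = 2*I*√9286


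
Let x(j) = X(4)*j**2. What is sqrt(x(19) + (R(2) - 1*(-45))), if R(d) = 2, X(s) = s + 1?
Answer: 2*sqrt(463) ≈ 43.035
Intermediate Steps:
X(s) = 1 + s
x(j) = 5*j**2 (x(j) = (1 + 4)*j**2 = 5*j**2)
sqrt(x(19) + (R(2) - 1*(-45))) = sqrt(5*19**2 + (2 - 1*(-45))) = sqrt(5*361 + (2 + 45)) = sqrt(1805 + 47) = sqrt(1852) = 2*sqrt(463)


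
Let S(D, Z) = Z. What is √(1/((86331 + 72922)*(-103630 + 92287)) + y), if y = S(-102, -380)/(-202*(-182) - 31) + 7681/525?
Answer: √8761707641523726944118956895654/774138635818415 ≈ 3.8236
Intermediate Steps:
y = 281946673/19284825 (y = -380/(-202*(-182) - 31) + 7681/525 = -380/(36764 - 31) + 7681*(1/525) = -380/36733 + 7681/525 = 281946673/19284825 ≈ 14.620)
√(1/((86331 + 72922)*(-103630 + 92287)) + y) = √(1/((86331 + 72922)*(-103630 + 92287)) + 281946673/19284825) = √(1/(159253*(-11343)) + 281946673/19284825) = √(1/(-1806406779) + 281946673/19284825) = √(-1/1806406779 + 281946673/19284825) = √(56590042378267938/3870693179092075) = √8761707641523726944118956895654/774138635818415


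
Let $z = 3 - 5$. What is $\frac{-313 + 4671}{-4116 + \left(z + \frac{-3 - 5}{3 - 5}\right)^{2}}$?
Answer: $- \frac{2179}{2056} \approx -1.0598$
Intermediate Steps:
$z = -2$
$\frac{-313 + 4671}{-4116 + \left(z + \frac{-3 - 5}{3 - 5}\right)^{2}} = \frac{-313 + 4671}{-4116 + \left(-2 + \frac{-3 - 5}{3 - 5}\right)^{2}} = \frac{4358}{-4116 + \left(-2 - \frac{8}{-2}\right)^{2}} = \frac{4358}{-4116 + \left(-2 - -4\right)^{2}} = \frac{4358}{-4116 + \left(-2 + 4\right)^{2}} = \frac{4358}{-4116 + 2^{2}} = \frac{4358}{-4116 + 4} = \frac{4358}{-4112} = 4358 \left(- \frac{1}{4112}\right) = - \frac{2179}{2056}$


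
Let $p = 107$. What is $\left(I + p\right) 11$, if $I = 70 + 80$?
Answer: $2827$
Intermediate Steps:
$I = 150$
$\left(I + p\right) 11 = \left(150 + 107\right) 11 = 257 \cdot 11 = 2827$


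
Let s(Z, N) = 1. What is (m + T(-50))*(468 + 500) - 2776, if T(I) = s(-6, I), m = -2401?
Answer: -2325976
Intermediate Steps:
T(I) = 1
(m + T(-50))*(468 + 500) - 2776 = (-2401 + 1)*(468 + 500) - 2776 = -2400*968 - 2776 = -2323200 - 2776 = -2325976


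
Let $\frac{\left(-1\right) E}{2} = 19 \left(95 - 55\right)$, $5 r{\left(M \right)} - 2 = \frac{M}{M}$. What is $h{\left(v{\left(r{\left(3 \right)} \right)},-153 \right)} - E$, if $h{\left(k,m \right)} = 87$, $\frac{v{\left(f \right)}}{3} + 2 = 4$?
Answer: $1607$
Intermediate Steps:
$r{\left(M \right)} = \frac{3}{5}$ ($r{\left(M \right)} = \frac{2}{5} + \frac{M \frac{1}{M}}{5} = \frac{2}{5} + \frac{1}{5} \cdot 1 = \frac{2}{5} + \frac{1}{5} = \frac{3}{5}$)
$v{\left(f \right)} = 6$ ($v{\left(f \right)} = -6 + 3 \cdot 4 = -6 + 12 = 6$)
$E = -1520$ ($E = - 2 \cdot 19 \left(95 - 55\right) = - 2 \cdot 19 \cdot 40 = \left(-2\right) 760 = -1520$)
$h{\left(v{\left(r{\left(3 \right)} \right)},-153 \right)} - E = 87 - -1520 = 87 + 1520 = 1607$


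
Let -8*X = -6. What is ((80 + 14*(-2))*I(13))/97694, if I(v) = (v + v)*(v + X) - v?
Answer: 8957/48847 ≈ 0.18337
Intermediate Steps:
X = ¾ (X = -⅛*(-6) = ¾ ≈ 0.75000)
I(v) = -v + 2*v*(¾ + v) (I(v) = (v + v)*(v + ¾) - v = (2*v)*(¾ + v) - v = 2*v*(¾ + v) - v = -v + 2*v*(¾ + v))
((80 + 14*(-2))*I(13))/97694 = ((80 + 14*(-2))*((½)*13*(1 + 4*13)))/97694 = ((80 - 28)*((½)*13*(1 + 52)))*(1/97694) = (52*((½)*13*53))*(1/97694) = (52*(689/2))*(1/97694) = 17914*(1/97694) = 8957/48847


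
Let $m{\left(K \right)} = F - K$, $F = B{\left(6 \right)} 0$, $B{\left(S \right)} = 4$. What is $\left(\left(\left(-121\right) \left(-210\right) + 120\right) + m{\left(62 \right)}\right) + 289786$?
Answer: $315254$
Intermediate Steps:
$F = 0$ ($F = 4 \cdot 0 = 0$)
$m{\left(K \right)} = - K$ ($m{\left(K \right)} = 0 - K = - K$)
$\left(\left(\left(-121\right) \left(-210\right) + 120\right) + m{\left(62 \right)}\right) + 289786 = \left(\left(\left(-121\right) \left(-210\right) + 120\right) - 62\right) + 289786 = \left(\left(25410 + 120\right) - 62\right) + 289786 = \left(25530 - 62\right) + 289786 = 25468 + 289786 = 315254$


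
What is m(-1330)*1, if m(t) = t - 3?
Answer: -1333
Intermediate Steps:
m(t) = -3 + t
m(-1330)*1 = (-3 - 1330)*1 = -1333*1 = -1333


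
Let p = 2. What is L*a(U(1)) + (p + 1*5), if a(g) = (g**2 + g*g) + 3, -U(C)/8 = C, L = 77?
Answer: 10094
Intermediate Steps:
U(C) = -8*C
a(g) = 3 + 2*g**2 (a(g) = (g**2 + g**2) + 3 = 2*g**2 + 3 = 3 + 2*g**2)
L*a(U(1)) + (p + 1*5) = 77*(3 + 2*(-8*1)**2) + (2 + 1*5) = 77*(3 + 2*(-8)**2) + (2 + 5) = 77*(3 + 2*64) + 7 = 77*(3 + 128) + 7 = 77*131 + 7 = 10087 + 7 = 10094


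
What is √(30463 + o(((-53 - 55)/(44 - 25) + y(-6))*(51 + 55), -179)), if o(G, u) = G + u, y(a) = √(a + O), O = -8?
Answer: √(10715012 + 38266*I*√14)/19 ≈ 172.29 + 1.151*I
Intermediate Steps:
y(a) = √(-8 + a) (y(a) = √(a - 8) = √(-8 + a))
√(30463 + o(((-53 - 55)/(44 - 25) + y(-6))*(51 + 55), -179)) = √(30463 + (((-53 - 55)/(44 - 25) + √(-8 - 6))*(51 + 55) - 179)) = √(30463 + ((-108/19 + √(-14))*106 - 179)) = √(30463 + ((-108*1/19 + I*√14)*106 - 179)) = √(30463 + ((-108/19 + I*√14)*106 - 179)) = √(30463 + ((-11448/19 + 106*I*√14) - 179)) = √(30463 + (-14849/19 + 106*I*√14)) = √(563948/19 + 106*I*√14)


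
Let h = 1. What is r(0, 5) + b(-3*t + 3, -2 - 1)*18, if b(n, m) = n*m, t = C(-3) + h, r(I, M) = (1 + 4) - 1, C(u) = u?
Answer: -482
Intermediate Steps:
r(I, M) = 4 (r(I, M) = 5 - 1 = 4)
t = -2 (t = -3 + 1 = -2)
b(n, m) = m*n
r(0, 5) + b(-3*t + 3, -2 - 1)*18 = 4 + ((-2 - 1)*(-3*(-2) + 3))*18 = 4 - 3*(6 + 3)*18 = 4 - 3*9*18 = 4 - 27*18 = 4 - 486 = -482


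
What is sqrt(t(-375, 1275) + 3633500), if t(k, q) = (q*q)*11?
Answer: 5*sqrt(860615) ≈ 4638.5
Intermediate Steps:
t(k, q) = 11*q**2 (t(k, q) = q**2*11 = 11*q**2)
sqrt(t(-375, 1275) + 3633500) = sqrt(11*1275**2 + 3633500) = sqrt(11*1625625 + 3633500) = sqrt(17881875 + 3633500) = sqrt(21515375) = 5*sqrt(860615)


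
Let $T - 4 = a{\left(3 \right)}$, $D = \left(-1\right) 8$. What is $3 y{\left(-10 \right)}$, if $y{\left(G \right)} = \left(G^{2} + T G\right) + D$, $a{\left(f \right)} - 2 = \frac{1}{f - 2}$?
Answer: $66$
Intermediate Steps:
$D = -8$
$a{\left(f \right)} = 2 + \frac{1}{-2 + f}$ ($a{\left(f \right)} = 2 + \frac{1}{f - 2} = 2 + \frac{1}{-2 + f}$)
$T = 7$ ($T = 4 + \frac{-3 + 2 \cdot 3}{-2 + 3} = 4 + \frac{-3 + 6}{1} = 4 + 1 \cdot 3 = 4 + 3 = 7$)
$y{\left(G \right)} = -8 + G^{2} + 7 G$ ($y{\left(G \right)} = \left(G^{2} + 7 G\right) - 8 = -8 + G^{2} + 7 G$)
$3 y{\left(-10 \right)} = 3 \left(-8 + \left(-10\right)^{2} + 7 \left(-10\right)\right) = 3 \left(-8 + 100 - 70\right) = 3 \cdot 22 = 66$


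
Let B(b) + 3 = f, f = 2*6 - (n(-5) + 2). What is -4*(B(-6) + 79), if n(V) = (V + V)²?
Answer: 56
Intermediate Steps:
n(V) = 4*V² (n(V) = (2*V)² = 4*V²)
f = -90 (f = 2*6 - (4*(-5)² + 2) = 12 - (4*25 + 2) = 12 - (100 + 2) = 12 - 1*102 = 12 - 102 = -90)
B(b) = -93 (B(b) = -3 - 90 = -93)
-4*(B(-6) + 79) = -4*(-93 + 79) = -4*(-14) = 56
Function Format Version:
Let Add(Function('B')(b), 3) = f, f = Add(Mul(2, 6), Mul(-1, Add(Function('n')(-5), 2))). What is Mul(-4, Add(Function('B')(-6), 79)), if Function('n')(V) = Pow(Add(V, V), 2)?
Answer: 56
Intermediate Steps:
Function('n')(V) = Mul(4, Pow(V, 2)) (Function('n')(V) = Pow(Mul(2, V), 2) = Mul(4, Pow(V, 2)))
f = -90 (f = Add(Mul(2, 6), Mul(-1, Add(Mul(4, Pow(-5, 2)), 2))) = Add(12, Mul(-1, Add(Mul(4, 25), 2))) = Add(12, Mul(-1, Add(100, 2))) = Add(12, Mul(-1, 102)) = Add(12, -102) = -90)
Function('B')(b) = -93 (Function('B')(b) = Add(-3, -90) = -93)
Mul(-4, Add(Function('B')(-6), 79)) = Mul(-4, Add(-93, 79)) = Mul(-4, -14) = 56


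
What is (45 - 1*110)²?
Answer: 4225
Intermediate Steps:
(45 - 1*110)² = (45 - 110)² = (-65)² = 4225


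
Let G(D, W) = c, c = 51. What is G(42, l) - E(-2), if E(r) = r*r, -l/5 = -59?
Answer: 47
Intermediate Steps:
l = 295 (l = -5*(-59) = 295)
G(D, W) = 51
E(r) = r**2
G(42, l) - E(-2) = 51 - 1*(-2)**2 = 51 - 1*4 = 51 - 4 = 47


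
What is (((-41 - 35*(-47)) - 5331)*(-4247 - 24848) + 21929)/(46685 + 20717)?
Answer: 54229497/33701 ≈ 1609.1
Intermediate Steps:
(((-41 - 35*(-47)) - 5331)*(-4247 - 24848) + 21929)/(46685 + 20717) = (((-41 + 1645) - 5331)*(-29095) + 21929)/67402 = ((1604 - 5331)*(-29095) + 21929)*(1/67402) = (-3727*(-29095) + 21929)*(1/67402) = (108437065 + 21929)*(1/67402) = 108458994*(1/67402) = 54229497/33701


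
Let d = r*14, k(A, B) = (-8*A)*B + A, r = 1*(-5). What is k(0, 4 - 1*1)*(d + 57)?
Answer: 0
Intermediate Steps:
r = -5
k(A, B) = A - 8*A*B (k(A, B) = -8*A*B + A = A - 8*A*B)
d = -70 (d = -5*14 = -70)
k(0, 4 - 1*1)*(d + 57) = (0*(1 - 8*(4 - 1*1)))*(-70 + 57) = (0*(1 - 8*(4 - 1)))*(-13) = (0*(1 - 8*3))*(-13) = (0*(1 - 24))*(-13) = (0*(-23))*(-13) = 0*(-13) = 0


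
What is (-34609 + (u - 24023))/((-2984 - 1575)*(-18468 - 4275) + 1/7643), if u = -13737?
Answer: -553116267/792467030692 ≈ -0.00069797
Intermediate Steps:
(-34609 + (u - 24023))/((-2984 - 1575)*(-18468 - 4275) + 1/7643) = (-34609 + (-13737 - 24023))/((-2984 - 1575)*(-18468 - 4275) + 1/7643) = (-34609 - 37760)/(-4559*(-22743) + 1/7643) = -72369/(103685337 + 1/7643) = -72369/792467030692/7643 = -72369*7643/792467030692 = -553116267/792467030692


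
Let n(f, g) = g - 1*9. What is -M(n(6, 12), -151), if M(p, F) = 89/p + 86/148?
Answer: -6715/222 ≈ -30.248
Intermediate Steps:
n(f, g) = -9 + g (n(f, g) = g - 9 = -9 + g)
M(p, F) = 43/74 + 89/p (M(p, F) = 89/p + 86*(1/148) = 89/p + 43/74 = 43/74 + 89/p)
-M(n(6, 12), -151) = -(43/74 + 89/(-9 + 12)) = -(43/74 + 89/3) = -1*6715/222 = -6715/222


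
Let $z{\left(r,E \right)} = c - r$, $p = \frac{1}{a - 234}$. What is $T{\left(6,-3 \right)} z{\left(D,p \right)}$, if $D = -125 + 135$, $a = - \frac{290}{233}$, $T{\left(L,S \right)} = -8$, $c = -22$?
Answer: $256$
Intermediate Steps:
$a = - \frac{290}{233}$ ($a = \left(-290\right) \frac{1}{233} = - \frac{290}{233} \approx -1.2446$)
$p = - \frac{233}{54812}$ ($p = \frac{1}{- \frac{290}{233} - 234} = \frac{1}{- \frac{54812}{233}} = - \frac{233}{54812} \approx -0.0042509$)
$D = 10$
$z{\left(r,E \right)} = -22 - r$
$T{\left(6,-3 \right)} z{\left(D,p \right)} = - 8 \left(-22 - 10\right) = \left(-8\right) \left(-32\right) = 256$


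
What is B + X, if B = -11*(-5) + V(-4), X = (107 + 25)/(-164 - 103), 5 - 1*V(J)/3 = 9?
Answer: 3783/89 ≈ 42.506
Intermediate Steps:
V(J) = -12 (V(J) = 15 - 3*9 = 15 - 27 = -12)
X = -44/89 (X = 132/(-267) = 132*(-1/267) = -44/89 ≈ -0.49438)
B = 43 (B = -11*(-5) - 12 = 55 - 12 = 43)
B + X = 43 - 44/89 = 3783/89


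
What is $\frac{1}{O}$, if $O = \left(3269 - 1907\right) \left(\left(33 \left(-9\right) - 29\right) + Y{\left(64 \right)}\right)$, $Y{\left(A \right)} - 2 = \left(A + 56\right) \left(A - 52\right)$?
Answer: $\frac{1}{1519992} \approx 6.579 \cdot 10^{-7}$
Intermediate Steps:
$Y{\left(A \right)} = 2 + \left(-52 + A\right) \left(56 + A\right)$ ($Y{\left(A \right)} = 2 + \left(A + 56\right) \left(A - 52\right) = 2 + \left(56 + A\right) \left(-52 + A\right) = 2 + \left(-52 + A\right) \left(56 + A\right)$)
$O = 1519992$ ($O = \left(3269 - 1907\right) \left(\left(33 \left(-9\right) - 29\right) + \left(-2910 + 64^{2} + 4 \cdot 64\right)\right) = 1362 \left(\left(-297 - 29\right) + \left(-2910 + 4096 + 256\right)\right) = 1362 \left(-326 + 1442\right) = 1362 \cdot 1116 = 1519992$)
$\frac{1}{O} = \frac{1}{1519992}$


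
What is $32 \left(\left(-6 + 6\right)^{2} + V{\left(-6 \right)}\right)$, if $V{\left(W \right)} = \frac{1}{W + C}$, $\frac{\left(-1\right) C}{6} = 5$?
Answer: $- \frac{8}{9} \approx -0.88889$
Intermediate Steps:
$C = -30$ ($C = \left(-6\right) 5 = -30$)
$V{\left(W \right)} = \frac{1}{-30 + W}$ ($V{\left(W \right)} = \frac{1}{W - 30} = \frac{1}{-30 + W}$)
$32 \left(\left(-6 + 6\right)^{2} + V{\left(-6 \right)}\right) = 32 \left(\left(-6 + 6\right)^{2} + \frac{1}{-30 - 6}\right) = 32 \left(0^{2} + \frac{1}{-36}\right) = 32 \left(0 - \frac{1}{36}\right) = 32 \left(- \frac{1}{36}\right) = - \frac{8}{9}$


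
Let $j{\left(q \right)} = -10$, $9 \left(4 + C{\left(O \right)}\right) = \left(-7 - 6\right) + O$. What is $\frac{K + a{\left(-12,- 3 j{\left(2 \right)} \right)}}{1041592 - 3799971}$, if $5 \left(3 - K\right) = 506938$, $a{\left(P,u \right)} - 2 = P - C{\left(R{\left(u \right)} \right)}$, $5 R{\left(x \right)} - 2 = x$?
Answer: $\frac{1520848}{41375685} \approx 0.036757$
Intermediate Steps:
$R{\left(x \right)} = \frac{2}{5} + \frac{x}{5}$
$C{\left(O \right)} = - \frac{49}{9} + \frac{O}{9}$ ($C{\left(O \right)} = -4 + \frac{\left(-7 - 6\right) + O}{9} = -4 + \frac{-13 + O}{9} = -4 + \left(- \frac{13}{9} + \frac{O}{9}\right) = - \frac{49}{9} + \frac{O}{9}$)
$a{\left(P,u \right)} = \frac{37}{5} + P - \frac{u}{45}$ ($a{\left(P,u \right)} = 2 - \left(- \frac{49}{9} - P + \frac{\frac{2}{5} + \frac{u}{5}}{9}\right) = 2 - \left(- \frac{27}{5} - P + \frac{u}{45}\right) = 2 + \left(\frac{27}{5} + P - \frac{u}{45}\right) = \frac{37}{5} + P - \frac{u}{45}$)
$K = - \frac{506923}{5}$ ($K = 3 - \frac{506938}{5} = - \frac{506923}{5} \approx -1.0138 \cdot 10^{5}$)
$\frac{K + a{\left(-12,- 3 j{\left(2 \right)} \right)}}{1041592 - 3799971} = \frac{- \frac{506923}{5} - \left(\frac{23}{5} + \frac{1}{45} \left(-3\right) \left(-10\right)\right)}{1041592 - 3799971} = \frac{- \frac{506923}{5} - \frac{79}{15}}{-2758379} = \left(- \frac{506923}{5} - \frac{79}{15}\right) \left(- \frac{1}{2758379}\right) = \left(- \frac{1520848}{15}\right) \left(- \frac{1}{2758379}\right) = \frac{1520848}{41375685}$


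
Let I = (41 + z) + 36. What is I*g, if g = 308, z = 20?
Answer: 29876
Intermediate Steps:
I = 97 (I = (41 + 20) + 36 = 61 + 36 = 97)
I*g = 97*308 = 29876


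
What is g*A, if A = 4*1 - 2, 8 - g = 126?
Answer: -236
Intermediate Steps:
g = -118 (g = 8 - 1*126 = 8 - 126 = -118)
A = 2 (A = 4 - 2 = 2)
g*A = -118*2 = -236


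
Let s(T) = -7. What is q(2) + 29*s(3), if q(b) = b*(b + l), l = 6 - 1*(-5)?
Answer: -177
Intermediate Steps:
l = 11 (l = 6 + 5 = 11)
q(b) = b*(11 + b) (q(b) = b*(b + 11) = b*(11 + b))
q(2) + 29*s(3) = 2*(11 + 2) + 29*(-7) = 2*13 - 203 = 26 - 203 = -177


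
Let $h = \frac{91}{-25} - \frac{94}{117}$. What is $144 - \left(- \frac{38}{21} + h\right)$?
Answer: $\frac{3076429}{20475} \approx 150.25$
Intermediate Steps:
$h = - \frac{12997}{2925}$ ($h = 91 \left(- \frac{1}{25}\right) - \frac{94}{117} = - \frac{91}{25} - \frac{94}{117} = - \frac{12997}{2925} \approx -4.4434$)
$144 - \left(- \frac{38}{21} + h\right) = 144 + \left(\frac{228}{126} - - \frac{12997}{2925}\right) = 144 + \left(228 \cdot \frac{1}{126} + \frac{12997}{2925}\right) = 144 + \left(\frac{38}{21} + \frac{12997}{2925}\right) = 144 + \frac{128029}{20475} = \frac{3076429}{20475}$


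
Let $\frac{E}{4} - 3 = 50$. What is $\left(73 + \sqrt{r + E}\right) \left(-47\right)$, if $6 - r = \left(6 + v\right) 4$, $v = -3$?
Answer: $-3431 - 47 \sqrt{206} \approx -4105.6$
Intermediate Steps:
$r = -6$ ($r = 6 - \left(6 - 3\right) 4 = 6 - 3 \cdot 4 = 6 - 12 = -6$)
$E = 212$ ($E = 12 + 4 \cdot 50 = 12 + 200 = 212$)
$\left(73 + \sqrt{r + E}\right) \left(-47\right) = \left(73 + \sqrt{-6 + 212}\right) \left(-47\right) = \left(73 + \sqrt{206}\right) \left(-47\right) = -3431 - 47 \sqrt{206}$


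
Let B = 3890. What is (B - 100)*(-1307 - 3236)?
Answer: -17217970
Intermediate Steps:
(B - 100)*(-1307 - 3236) = (3890 - 100)*(-1307 - 3236) = 3790*(-4543) = -17217970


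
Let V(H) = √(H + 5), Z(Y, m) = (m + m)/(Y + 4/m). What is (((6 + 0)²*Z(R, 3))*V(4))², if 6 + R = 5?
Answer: 3779136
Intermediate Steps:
R = -1 (R = -6 + 5 = -1)
Z(Y, m) = 2*m/(Y + 4/m) (Z(Y, m) = (2*m)/(Y + 4/m) = 2*m/(Y + 4/m))
V(H) = √(5 + H)
(((6 + 0)²*Z(R, 3))*V(4))² = (((6 + 0)²*(2*3²/(4 - 1*3)))*√(5 + 4))² = ((6²*(2*9/(4 - 3)))*√9)² = ((36*(2*9/1))*3)² = ((36*(2*9*1))*3)² = ((36*18)*3)² = (648*3)² = 1944² = 3779136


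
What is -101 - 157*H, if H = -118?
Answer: 18425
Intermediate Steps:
-101 - 157*H = -101 - 157*(-118) = -101 + 18526 = 18425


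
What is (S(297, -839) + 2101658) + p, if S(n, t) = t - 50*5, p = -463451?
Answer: 1637118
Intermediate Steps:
S(n, t) = -250 + t (S(n, t) = t - 250 = -250 + t)
(S(297, -839) + 2101658) + p = ((-250 - 839) + 2101658) - 463451 = (-1089 + 2101658) - 463451 = 2100569 - 463451 = 1637118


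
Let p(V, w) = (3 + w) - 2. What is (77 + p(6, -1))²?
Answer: 5929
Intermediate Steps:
p(V, w) = 1 + w
(77 + p(6, -1))² = (77 + (1 - 1))² = (77 + 0)² = 77² = 5929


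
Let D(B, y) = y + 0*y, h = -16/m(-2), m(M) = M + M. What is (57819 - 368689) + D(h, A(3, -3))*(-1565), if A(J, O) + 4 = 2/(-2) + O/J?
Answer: -301480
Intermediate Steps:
m(M) = 2*M
h = 4 (h = -16/(2*(-2)) = -16/(-4) = -16*(-1/4) = 4)
A(J, O) = -5 + O/J (A(J, O) = -4 + (2/(-2) + O/J) = -4 + (2*(-1/2) + O/J) = -4 + (-1 + O/J) = -5 + O/J)
D(B, y) = y (D(B, y) = y + 0 = y)
(57819 - 368689) + D(h, A(3, -3))*(-1565) = (57819 - 368689) + (-5 - 3/3)*(-1565) = -310870 + (-5 - 3*1/3)*(-1565) = -310870 + (-5 - 1)*(-1565) = -310870 - 6*(-1565) = -310870 + 9390 = -301480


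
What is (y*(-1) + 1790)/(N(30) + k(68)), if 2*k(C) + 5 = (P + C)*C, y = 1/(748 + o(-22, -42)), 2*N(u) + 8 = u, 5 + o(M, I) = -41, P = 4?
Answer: 1256579/1724463 ≈ 0.72868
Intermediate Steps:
o(M, I) = -46 (o(M, I) = -5 - 41 = -46)
N(u) = -4 + u/2
y = 1/702 (y = 1/(748 - 46) = 1/702 ≈ 0.0014245)
k(C) = -5/2 + C*(4 + C)/2 (k(C) = -5/2 + ((4 + C)*C)/2 = -5/2 + (C*(4 + C))/2 = -5/2 + C*(4 + C)/2)
(y*(-1) + 1790)/(N(30) + k(68)) = ((1/702)*(-1) + 1790)/((-4 + (½)*30) + (-5/2 + (½)*68² + 2*68)) = (-1/702 + 1790)/((-4 + 15) + (-5/2 + (½)*4624 + 136)) = 1256579/(702*(11 + (-5/2 + 2312 + 136))) = 1256579/(702*(11 + 4891/2)) = 1256579/(702*(4913/2)) = (1256579/702)*(2/4913) = 1256579/1724463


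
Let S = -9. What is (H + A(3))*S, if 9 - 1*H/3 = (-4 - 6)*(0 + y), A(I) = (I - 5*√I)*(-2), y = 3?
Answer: -999 - 90*√3 ≈ -1154.9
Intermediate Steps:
A(I) = -2*I + 10*√I
H = 117 (H = 27 - 3*(-4 - 6)*(0 + 3) = 27 - (-30)*3 = 27 - 3*(-30) = 27 + 90 = 117)
(H + A(3))*S = (117 + (-2*3 + 10*√3))*(-9) = (117 + (-6 + 10*√3))*(-9) = (111 + 10*√3)*(-9) = -999 - 90*√3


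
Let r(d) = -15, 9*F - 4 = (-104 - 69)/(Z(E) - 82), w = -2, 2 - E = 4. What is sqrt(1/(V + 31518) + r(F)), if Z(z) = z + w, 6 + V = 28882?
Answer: I*sqrt(54711468146)/60394 ≈ 3.873*I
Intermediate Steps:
E = -2 (E = 2 - 1*4 = 2 - 4 = -2)
V = 28876 (V = -6 + 28882 = 28876)
Z(z) = -2 + z (Z(z) = z - 2 = -2 + z)
F = 517/774 (F = 4/9 + ((-104 - 69)/((-2 - 2) - 82))/9 = 4/9 + (-173/(-4 - 82))/9 = 4/9 + (-173/(-86))/9 = 4/9 + (-173*(-1/86))/9 = 4/9 + (1/9)*(173/86) = 4/9 + 173/774 = 517/774 ≈ 0.66796)
sqrt(1/(V + 31518) + r(F)) = sqrt(1/(28876 + 31518) - 15) = sqrt(1/60394 - 15) = sqrt(-905909/60394) = I*sqrt(54711468146)/60394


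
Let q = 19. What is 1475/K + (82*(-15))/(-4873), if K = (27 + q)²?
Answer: 9790355/10311268 ≈ 0.94948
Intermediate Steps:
K = 2116 (K = (27 + 19)² = 46² = 2116)
1475/K + (82*(-15))/(-4873) = 1475/2116 + (82*(-15))/(-4873) = 1475*(1/2116) - 1230*(-1/4873) = 1475/2116 + 1230/4873 = 9790355/10311268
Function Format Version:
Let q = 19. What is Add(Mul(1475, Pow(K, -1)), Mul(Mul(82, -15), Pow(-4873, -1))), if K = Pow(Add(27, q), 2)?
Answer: Rational(9790355, 10311268) ≈ 0.94948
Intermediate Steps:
K = 2116 (K = Pow(Add(27, 19), 2) = Pow(46, 2) = 2116)
Add(Mul(1475, Pow(K, -1)), Mul(Mul(82, -15), Pow(-4873, -1))) = Add(Mul(1475, Pow(2116, -1)), Mul(Mul(82, -15), Pow(-4873, -1))) = Add(Mul(1475, Rational(1, 2116)), Mul(-1230, Rational(-1, 4873))) = Add(Rational(1475, 2116), Rational(1230, 4873)) = Rational(9790355, 10311268)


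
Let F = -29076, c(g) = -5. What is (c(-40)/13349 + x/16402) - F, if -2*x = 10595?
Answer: 12732256132621/437900596 ≈ 29076.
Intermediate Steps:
x = -10595/2 (x = -½*10595 = -10595/2 ≈ -5297.5)
(c(-40)/13349 + x/16402) - F = (-5/13349 - 10595/2/16402) - 1*(-29076) = (-5*1/13349 - 10595/2*1/16402) + 29076 = (-5/13349 - 10595/32804) + 29076 = -141596675/437900596 + 29076 = 12732256132621/437900596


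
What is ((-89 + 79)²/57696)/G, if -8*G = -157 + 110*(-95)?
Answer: 25/19124421 ≈ 1.3072e-6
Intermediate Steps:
G = 10607/8 (G = -(-157 + 110*(-95))/8 = -(-157 - 10450)/8 = -⅛*(-10607) = 10607/8 ≈ 1325.9)
((-89 + 79)²/57696)/G = ((-89 + 79)²/57696)/(10607/8) = ((-10)²*(1/57696))*(8/10607) = (100*(1/57696))*(8/10607) = (25/14424)*(8/10607) = 25/19124421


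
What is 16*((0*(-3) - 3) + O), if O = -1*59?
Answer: -992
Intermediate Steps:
O = -59
16*((0*(-3) - 3) + O) = 16*((0*(-3) - 3) - 59) = 16*((0 - 3) - 59) = 16*(-3 - 59) = 16*(-62) = -992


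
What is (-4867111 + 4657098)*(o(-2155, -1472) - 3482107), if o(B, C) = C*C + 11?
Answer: 276232619056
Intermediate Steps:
o(B, C) = 11 + C² (o(B, C) = C² + 11 = 11 + C²)
(-4867111 + 4657098)*(o(-2155, -1472) - 3482107) = (-4867111 + 4657098)*((11 + (-1472)²) - 3482107) = -210013*((11 + 2166784) - 3482107) = -210013*(2166795 - 3482107) = -210013*(-1315312) = 276232619056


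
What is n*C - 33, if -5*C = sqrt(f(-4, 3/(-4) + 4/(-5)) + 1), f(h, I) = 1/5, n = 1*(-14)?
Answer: -33 + 14*sqrt(30)/25 ≈ -29.933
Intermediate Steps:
n = -14
f(h, I) = 1/5
C = -sqrt(30)/25 (C = -sqrt(1/5 + 1)/5 = -sqrt(30)/25 ≈ -0.21909)
n*C - 33 = -(-14)*sqrt(30)/25 - 33 = 14*sqrt(30)/25 - 33 = -33 + 14*sqrt(30)/25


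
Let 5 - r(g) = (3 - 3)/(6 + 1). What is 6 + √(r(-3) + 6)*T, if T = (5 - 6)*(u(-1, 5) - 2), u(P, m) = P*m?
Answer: 6 + 7*√11 ≈ 29.216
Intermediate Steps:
r(g) = 5 (r(g) = 5 - (3 - 3)/(6 + 1) = 5 - 0/7 = 5 - 1*0 = 5 + 0 = 5)
T = 7 (T = (5 - 6)*(-1*5 - 2) = -(-5 - 2) = -1*(-7) = 7)
6 + √(r(-3) + 6)*T = 6 + √(5 + 6)*7 = 6 + √11*7 = 6 + 7*√11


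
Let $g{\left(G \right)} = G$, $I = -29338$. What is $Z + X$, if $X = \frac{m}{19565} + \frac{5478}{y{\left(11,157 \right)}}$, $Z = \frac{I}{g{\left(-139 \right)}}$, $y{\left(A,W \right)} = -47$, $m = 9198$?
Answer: $\frac{1734340342}{18259735} \approx 94.982$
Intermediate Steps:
$Z = \frac{29338}{139}$ ($Z = - \frac{29338}{-139} = \left(-29338\right) \left(- \frac{1}{139}\right) = \frac{29338}{139} \approx 211.06$)
$X = - \frac{15249252}{131365}$ ($X = \frac{9198}{19565} + \frac{5478}{-47} = 9198 \cdot \frac{1}{19565} + 5478 \left(- \frac{1}{47}\right) = \frac{1314}{2795} - \frac{5478}{47} = - \frac{15249252}{131365} \approx -116.08$)
$Z + X = \frac{29338}{139} - \frac{15249252}{131365} = \frac{1734340342}{18259735}$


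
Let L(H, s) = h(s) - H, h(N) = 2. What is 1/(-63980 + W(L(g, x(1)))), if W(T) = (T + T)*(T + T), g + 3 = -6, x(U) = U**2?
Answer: -1/63496 ≈ -1.5749e-5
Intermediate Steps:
g = -9 (g = -3 - 6 = -9)
L(H, s) = 2 - H
W(T) = 4*T**2 (W(T) = (2*T)*(2*T) = 4*T**2)
1/(-63980 + W(L(g, x(1)))) = 1/(-63980 + 4*(2 - 1*(-9))**2) = 1/(-63980 + 4*(2 + 9)**2) = 1/(-63980 + 4*11**2) = 1/(-63980 + 4*121) = 1/(-63980 + 484) = 1/(-63496) = -1/63496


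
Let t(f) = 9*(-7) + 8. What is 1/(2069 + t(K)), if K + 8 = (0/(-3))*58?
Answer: 1/2014 ≈ 0.00049652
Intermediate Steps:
K = -8 (K = -8 + (0/(-3))*58 = -8 + (0*(-⅓))*58 = -8 + 0*58 = -8 + 0 = -8)
t(f) = -55 (t(f) = -63 + 8 = -55)
1/(2069 + t(K)) = 1/(2069 - 55) = 1/2014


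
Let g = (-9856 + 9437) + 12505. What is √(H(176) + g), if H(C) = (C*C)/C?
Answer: √12262 ≈ 110.73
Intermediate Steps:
g = 12086 (g = -419 + 12505 = 12086)
H(C) = C (H(C) = C²/C = C)
√(H(176) + g) = √(176 + 12086) = √12262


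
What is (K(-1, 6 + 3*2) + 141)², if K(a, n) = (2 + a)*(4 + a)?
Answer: 20736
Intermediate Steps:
(K(-1, 6 + 3*2) + 141)² = ((8 + (-1)² + 6*(-1)) + 141)² = ((8 + 1 - 6) + 141)² = (3 + 141)² = 144² = 20736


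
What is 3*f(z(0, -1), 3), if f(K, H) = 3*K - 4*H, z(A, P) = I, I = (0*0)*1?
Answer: -36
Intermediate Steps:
I = 0 (I = 0*1 = 0)
z(A, P) = 0
f(K, H) = -4*H + 3*K
3*f(z(0, -1), 3) = 3*(-4*3 + 3*0) = 3*(-12 + 0) = 3*(-12) = -36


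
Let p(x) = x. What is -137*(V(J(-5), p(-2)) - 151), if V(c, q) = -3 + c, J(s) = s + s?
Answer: 22468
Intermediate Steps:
J(s) = 2*s
-137*(V(J(-5), p(-2)) - 151) = -137*((-3 + 2*(-5)) - 151) = -137*((-3 - 10) - 151) = -137*(-13 - 151) = -137*(-164) = 22468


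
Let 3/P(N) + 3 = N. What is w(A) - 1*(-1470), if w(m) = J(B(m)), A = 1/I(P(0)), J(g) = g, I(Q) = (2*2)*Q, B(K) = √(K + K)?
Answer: 1470 + I*√2/2 ≈ 1470.0 + 0.70711*I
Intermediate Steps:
P(N) = 3/(-3 + N)
B(K) = √2*√K (B(K) = √(2*K) = √2*√K)
I(Q) = 4*Q
A = -¼ (A = 1/(4*(3/(-3 + 0))) = 1/(4*(3/(-3))) = 1/(4*(3*(-⅓))) = 1/(4*(-1)) = 1/(-4) = -¼ ≈ -0.25000)
w(m) = √2*√m
w(A) - 1*(-1470) = √2*√(-¼) - 1*(-1470) = √2*(I/2) + 1470 = I*√2/2 + 1470 = 1470 + I*√2/2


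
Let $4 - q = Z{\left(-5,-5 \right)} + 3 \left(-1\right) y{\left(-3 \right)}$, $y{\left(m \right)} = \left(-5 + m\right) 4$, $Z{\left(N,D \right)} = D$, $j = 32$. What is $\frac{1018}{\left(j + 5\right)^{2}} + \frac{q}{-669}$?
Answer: $\frac{266715}{305287} \approx 0.87365$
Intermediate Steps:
$y{\left(m \right)} = -20 + 4 m$
$q = -87$ ($q = 4 - \left(-5 + 3 \left(-1\right) \left(-20 + 4 \left(-3\right)\right)\right) = 4 - \left(-5 - 3 \left(-20 - 12\right)\right) = 4 - \left(-5 - -96\right) = 4 - \left(-5 + 96\right) = 4 - 91 = -87$)
$\frac{1018}{\left(j + 5\right)^{2}} + \frac{q}{-669} = \frac{1018}{\left(32 + 5\right)^{2}} - \frac{87}{-669} = \frac{1018}{37^{2}} - - \frac{29}{223} = \frac{1018}{1369} + \frac{29}{223} = \frac{266715}{305287}$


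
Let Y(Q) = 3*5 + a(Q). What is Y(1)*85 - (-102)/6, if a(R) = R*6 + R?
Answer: 1887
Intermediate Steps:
a(R) = 7*R (a(R) = 6*R + R = 7*R)
Y(Q) = 15 + 7*Q (Y(Q) = 3*5 + 7*Q = 15 + 7*Q)
Y(1)*85 - (-102)/6 = (15 + 7*1)*85 - (-102)/6 = (15 + 7)*85 - (-102)/6 = 22*85 - 17*(-1) = 1870 + 17 = 1887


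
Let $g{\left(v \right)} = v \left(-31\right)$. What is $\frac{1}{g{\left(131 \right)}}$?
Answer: $- \frac{1}{4061} \approx -0.00024624$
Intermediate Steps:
$g{\left(v \right)} = - 31 v$
$\frac{1}{g{\left(131 \right)}} = \frac{1}{\left(-31\right) 131} = \frac{1}{-4061} = - \frac{1}{4061}$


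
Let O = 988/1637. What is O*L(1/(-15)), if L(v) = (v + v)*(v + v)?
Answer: 3952/368325 ≈ 0.010730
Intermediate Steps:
L(v) = 4*v² (L(v) = (2*v)*(2*v) = 4*v²)
O = 988/1637 (O = 988*(1/1637) = 988/1637 ≈ 0.60354)
O*L(1/(-15)) = 988*(4*(1/(-15))²)/1637 = 988*(4*(-1/15)²)/1637 = 988*(4*(1/225))/1637 = (988/1637)*(4/225) = 3952/368325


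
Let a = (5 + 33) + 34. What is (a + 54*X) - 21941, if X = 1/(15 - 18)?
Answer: -21887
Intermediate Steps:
X = -1/3 (X = 1/(-3) = -1/3 ≈ -0.33333)
a = 72 (a = 38 + 34 = 72)
(a + 54*X) - 21941 = (72 + 54*(-1/3)) - 21941 = (72 - 18) - 21941 = 54 - 21941 = -21887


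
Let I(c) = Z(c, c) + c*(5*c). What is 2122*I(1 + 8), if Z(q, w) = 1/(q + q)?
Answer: 7735751/9 ≈ 8.5953e+5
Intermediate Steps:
Z(q, w) = 1/(2*q)
I(c) = 1/(2*c) + 5*c² (I(c) = 1/(2*c) + c*(5*c) = 1/(2*c) + 5*c²)
2122*I(1 + 8) = 2122*((1 + 10*(1 + 8)³)/(2*(1 + 8))) = 2122*((½)*(1 + 10*9³)/9) = 2122*((½)*(⅑)*(1 + 10*729)) = 2122*((½)*(⅑)*(1 + 7290)) = 2122*((½)*(⅑)*7291) = 2122*(7291/18) = 7735751/9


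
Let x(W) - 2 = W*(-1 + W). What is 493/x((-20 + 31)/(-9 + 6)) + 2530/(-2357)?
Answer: 10022849/405404 ≈ 24.723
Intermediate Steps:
x(W) = 2 + W*(-1 + W)
493/x((-20 + 31)/(-9 + 6)) + 2530/(-2357) = 493/(2 + ((-20 + 31)/(-9 + 6))**2 - (-20 + 31)/(-9 + 6)) + 2530/(-2357) = 493/(2 + (11/(-3))**2 - 11/(-3)) + 2530*(-1/2357) = 493/(2 + (11*(-1/3))**2 - 11*(-1)/3) - 2530/2357 = 493/(2 + (-11/3)**2 - 1*(-11/3)) - 2530/2357 = 493/(2 + 121/9 + 11/3) - 2530/2357 = 493/(172/9) - 2530/2357 = 493*(9/172) - 2530/2357 = 4437/172 - 2530/2357 = 10022849/405404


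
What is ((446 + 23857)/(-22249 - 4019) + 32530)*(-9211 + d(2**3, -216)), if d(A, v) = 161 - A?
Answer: -1289970518291/4378 ≈ -2.9465e+8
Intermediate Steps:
((446 + 23857)/(-22249 - 4019) + 32530)*(-9211 + d(2**3, -216)) = ((446 + 23857)/(-22249 - 4019) + 32530)*(-9211 + (161 - 1*2**3)) = (24303/(-26268) + 32530)*(-9211 + (161 - 1*8)) = (24303*(-1/26268) + 32530)*(-9211 + (161 - 8)) = (-8101/8756 + 32530)*(-9211 + 153) = (284824579/8756)*(-9058) = -1289970518291/4378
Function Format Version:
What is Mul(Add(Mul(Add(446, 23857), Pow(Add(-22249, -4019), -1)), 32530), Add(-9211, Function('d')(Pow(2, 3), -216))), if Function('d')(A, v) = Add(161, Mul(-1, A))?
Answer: Rational(-1289970518291, 4378) ≈ -2.9465e+8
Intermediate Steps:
Mul(Add(Mul(Add(446, 23857), Pow(Add(-22249, -4019), -1)), 32530), Add(-9211, Function('d')(Pow(2, 3), -216))) = Mul(Add(Mul(Add(446, 23857), Pow(Add(-22249, -4019), -1)), 32530), Add(-9211, Add(161, Mul(-1, Pow(2, 3))))) = Mul(Add(Mul(24303, Pow(-26268, -1)), 32530), Add(-9211, Add(161, Mul(-1, 8)))) = Mul(Add(Mul(24303, Rational(-1, 26268)), 32530), Add(-9211, Add(161, -8))) = Mul(Add(Rational(-8101, 8756), 32530), Add(-9211, 153)) = Mul(Rational(284824579, 8756), -9058) = Rational(-1289970518291, 4378)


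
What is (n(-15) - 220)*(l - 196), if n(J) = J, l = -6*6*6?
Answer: 96820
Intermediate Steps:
l = -216 (l = -36*6 = -216)
(n(-15) - 220)*(l - 196) = (-15 - 220)*(-216 - 196) = -235*(-412) = 96820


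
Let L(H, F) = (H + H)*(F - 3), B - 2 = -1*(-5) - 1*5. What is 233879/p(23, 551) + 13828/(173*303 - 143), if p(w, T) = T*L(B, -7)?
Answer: -2980372371/288040760 ≈ -10.347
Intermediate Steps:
B = 2 (B = 2 + (-1*(-5) - 1*5) = 2 + (5 - 5) = 2 + 0 = 2)
L(H, F) = 2*H*(-3 + F) (L(H, F) = (2*H)*(-3 + F) = 2*H*(-3 + F))
p(w, T) = -40*T (p(w, T) = T*(2*2*(-3 - 7)) = T*(2*2*(-10)) = T*(-40) = -40*T)
233879/p(23, 551) + 13828/(173*303 - 143) = 233879/((-40*551)) + 13828/(173*303 - 143) = 233879/(-22040) + 13828/(52419 - 143) = 233879*(-1/22040) + 13828/52276 = -233879/22040 + 13828*(1/52276) = -233879/22040 + 3457/13069 = -2980372371/288040760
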